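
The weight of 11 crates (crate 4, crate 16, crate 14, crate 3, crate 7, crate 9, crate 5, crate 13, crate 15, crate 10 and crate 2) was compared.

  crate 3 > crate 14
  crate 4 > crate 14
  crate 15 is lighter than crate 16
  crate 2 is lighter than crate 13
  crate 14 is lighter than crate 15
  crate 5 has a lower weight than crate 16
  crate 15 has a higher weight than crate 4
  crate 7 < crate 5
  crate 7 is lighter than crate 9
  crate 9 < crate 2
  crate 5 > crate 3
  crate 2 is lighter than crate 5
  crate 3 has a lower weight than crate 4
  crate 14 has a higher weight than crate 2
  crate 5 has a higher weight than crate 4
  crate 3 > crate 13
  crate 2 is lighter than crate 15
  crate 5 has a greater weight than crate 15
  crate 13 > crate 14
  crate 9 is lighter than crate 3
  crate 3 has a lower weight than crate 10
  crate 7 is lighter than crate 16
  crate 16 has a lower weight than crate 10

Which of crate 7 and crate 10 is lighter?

Link the given pairs in sequence: crate 7 < crate 9; crate 9 < crate 2; crate 2 < crate 14; crate 14 < crate 13; crate 13 < crate 3; crate 3 < crate 4; crate 4 < crate 15; crate 15 < crate 5; crate 5 < crate 16; crate 16 < crate 10.
Chaining these gives crate 7 < crate 9 < crate 2 < crate 14 < crate 13 < crate 3 < crate 4 < crate 15 < crate 5 < crate 16 < crate 10.
So crate 7 < crate 10; crate 7 is the lighter of the two.

crate 7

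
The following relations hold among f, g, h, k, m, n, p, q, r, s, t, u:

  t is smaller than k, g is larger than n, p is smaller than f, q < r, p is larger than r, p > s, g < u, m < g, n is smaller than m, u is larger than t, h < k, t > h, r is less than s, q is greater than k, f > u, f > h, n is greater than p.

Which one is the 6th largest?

Piecing the relations together gives one ordering: h < t < k < q < r < s < p < n < m < g < u < f.
Counting 6 from the largest end gives p.

p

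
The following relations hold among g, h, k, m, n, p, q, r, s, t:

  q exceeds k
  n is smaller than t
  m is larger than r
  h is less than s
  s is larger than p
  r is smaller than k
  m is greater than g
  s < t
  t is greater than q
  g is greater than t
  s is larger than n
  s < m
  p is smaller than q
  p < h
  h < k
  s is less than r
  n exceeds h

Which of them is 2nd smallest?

Piecing the relations together gives one ordering: p < h < n < s < r < k < q < t < g < m.
Counting 2 from the smallest end gives h.

h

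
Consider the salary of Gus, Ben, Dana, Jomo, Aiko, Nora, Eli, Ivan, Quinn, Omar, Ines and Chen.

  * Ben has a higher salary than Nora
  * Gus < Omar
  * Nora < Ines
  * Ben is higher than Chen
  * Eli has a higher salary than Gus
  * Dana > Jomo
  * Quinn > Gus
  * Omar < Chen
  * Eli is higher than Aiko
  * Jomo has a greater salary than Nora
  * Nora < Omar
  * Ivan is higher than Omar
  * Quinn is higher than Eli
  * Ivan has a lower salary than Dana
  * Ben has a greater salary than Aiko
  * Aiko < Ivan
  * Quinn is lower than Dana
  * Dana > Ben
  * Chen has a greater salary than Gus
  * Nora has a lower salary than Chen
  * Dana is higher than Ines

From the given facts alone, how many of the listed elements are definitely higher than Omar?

Directly above Omar: Chen, Ivan.
One step further: Ben, Dana (4 so far).
No other element is forced above Omar by the given relations, so the count is 4.

4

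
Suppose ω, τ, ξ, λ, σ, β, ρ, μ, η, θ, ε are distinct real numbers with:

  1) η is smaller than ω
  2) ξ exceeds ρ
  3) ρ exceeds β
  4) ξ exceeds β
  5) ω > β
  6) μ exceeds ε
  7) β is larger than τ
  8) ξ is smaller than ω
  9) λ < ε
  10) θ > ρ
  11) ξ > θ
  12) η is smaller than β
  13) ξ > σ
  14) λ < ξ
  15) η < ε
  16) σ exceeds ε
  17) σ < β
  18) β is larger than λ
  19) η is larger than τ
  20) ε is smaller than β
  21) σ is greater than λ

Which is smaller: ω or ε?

The relevant relations are ε < σ; σ < β; β < ρ; ρ < θ; θ < ξ; ξ < ω.
Chaining these gives ε < σ < β < ρ < θ < ξ < ω.
So ε < ω; ε is the smaller of the two.

ε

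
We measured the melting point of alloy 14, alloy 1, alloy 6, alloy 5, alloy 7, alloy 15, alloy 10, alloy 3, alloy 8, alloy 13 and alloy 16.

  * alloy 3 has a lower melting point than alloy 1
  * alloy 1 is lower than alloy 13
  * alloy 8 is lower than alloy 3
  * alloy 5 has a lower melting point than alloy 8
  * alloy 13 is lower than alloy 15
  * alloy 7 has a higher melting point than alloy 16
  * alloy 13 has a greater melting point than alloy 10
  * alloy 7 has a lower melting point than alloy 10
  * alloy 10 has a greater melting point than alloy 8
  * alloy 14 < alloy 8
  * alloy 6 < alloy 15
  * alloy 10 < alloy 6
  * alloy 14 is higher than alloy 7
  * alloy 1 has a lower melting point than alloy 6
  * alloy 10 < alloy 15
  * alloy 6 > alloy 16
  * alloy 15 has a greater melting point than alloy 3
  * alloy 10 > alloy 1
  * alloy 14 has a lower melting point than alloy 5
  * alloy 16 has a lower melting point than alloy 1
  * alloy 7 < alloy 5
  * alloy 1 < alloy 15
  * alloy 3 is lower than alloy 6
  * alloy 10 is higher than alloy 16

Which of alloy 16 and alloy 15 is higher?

Link the given pairs in sequence: alloy 16 < alloy 7; alloy 7 < alloy 14; alloy 14 < alloy 5; alloy 5 < alloy 8; alloy 8 < alloy 3; alloy 3 < alloy 1; alloy 1 < alloy 10; alloy 10 < alloy 13; alloy 13 < alloy 15.
Chaining these gives alloy 16 < alloy 7 < alloy 14 < alloy 5 < alloy 8 < alloy 3 < alloy 1 < alloy 10 < alloy 13 < alloy 15.
So alloy 16 < alloy 15; alloy 15 is the higher of the two.

alloy 15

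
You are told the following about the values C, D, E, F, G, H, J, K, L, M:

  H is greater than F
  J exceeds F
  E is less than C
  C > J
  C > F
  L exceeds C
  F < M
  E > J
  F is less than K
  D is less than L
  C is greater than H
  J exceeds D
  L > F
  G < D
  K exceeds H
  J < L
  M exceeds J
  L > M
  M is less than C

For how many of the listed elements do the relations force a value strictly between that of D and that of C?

3

Chaining upward from D reaches: J, E, M, L.
Chaining downward from C reaches: F, G, H, J, E, M.
Strictly between D and C are those in both lists: J, E, M — 3 elements.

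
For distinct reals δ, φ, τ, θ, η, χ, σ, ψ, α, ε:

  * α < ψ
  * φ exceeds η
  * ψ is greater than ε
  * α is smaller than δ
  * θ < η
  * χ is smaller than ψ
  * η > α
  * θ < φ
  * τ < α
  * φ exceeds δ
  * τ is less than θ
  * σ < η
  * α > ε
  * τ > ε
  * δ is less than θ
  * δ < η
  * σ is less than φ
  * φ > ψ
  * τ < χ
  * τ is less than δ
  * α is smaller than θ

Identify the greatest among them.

φ

Chaining downward from φ: directly below it, σ, ψ, δ, θ, η; then ε, τ, α, χ.
That covers every other element, and nothing is given above φ, so φ is the greatest.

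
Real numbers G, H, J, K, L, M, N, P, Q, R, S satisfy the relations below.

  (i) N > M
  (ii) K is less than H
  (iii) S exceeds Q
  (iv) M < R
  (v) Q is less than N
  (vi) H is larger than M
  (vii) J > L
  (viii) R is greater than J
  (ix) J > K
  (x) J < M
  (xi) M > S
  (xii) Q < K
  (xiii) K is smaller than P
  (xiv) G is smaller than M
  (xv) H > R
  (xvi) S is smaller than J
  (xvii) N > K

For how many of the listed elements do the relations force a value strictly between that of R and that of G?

1

The relations place G below R. An element lies strictly between them when it is forced above G and also forced below R.
Above G: {M, H, N}. Below R: {L, Q, K, S, J, M}.
Intersection: {M} — 1.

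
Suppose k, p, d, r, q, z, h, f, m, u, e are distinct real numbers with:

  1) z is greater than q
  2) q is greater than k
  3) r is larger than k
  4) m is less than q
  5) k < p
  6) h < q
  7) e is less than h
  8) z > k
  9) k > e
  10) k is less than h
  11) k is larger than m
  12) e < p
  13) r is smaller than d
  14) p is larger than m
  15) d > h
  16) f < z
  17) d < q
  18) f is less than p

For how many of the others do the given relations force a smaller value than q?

From q the given relations immediately reach m, k, h, d.
From those, e, r — 6 in total.
Nothing else is reachable below q; 6 in all.

6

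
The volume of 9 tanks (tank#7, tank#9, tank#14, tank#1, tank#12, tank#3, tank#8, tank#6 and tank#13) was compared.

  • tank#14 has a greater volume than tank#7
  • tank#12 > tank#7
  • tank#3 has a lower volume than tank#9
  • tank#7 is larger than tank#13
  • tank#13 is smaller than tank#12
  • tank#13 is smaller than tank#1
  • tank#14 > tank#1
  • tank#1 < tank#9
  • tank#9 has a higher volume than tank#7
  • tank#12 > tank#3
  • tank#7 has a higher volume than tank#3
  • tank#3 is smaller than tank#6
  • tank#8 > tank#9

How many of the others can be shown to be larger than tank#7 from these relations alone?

4

The elements the relations force above tank#7 are tank#9, tank#8, tank#14, tank#12 — no chain reaches any other.
That is 4.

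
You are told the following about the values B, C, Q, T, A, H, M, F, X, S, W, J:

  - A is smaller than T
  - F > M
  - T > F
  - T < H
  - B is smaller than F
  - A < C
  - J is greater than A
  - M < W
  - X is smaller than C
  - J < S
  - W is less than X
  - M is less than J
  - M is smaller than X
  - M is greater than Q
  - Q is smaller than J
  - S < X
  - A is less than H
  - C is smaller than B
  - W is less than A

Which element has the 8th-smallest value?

C

Piecing the relations together gives one ordering: Q < M < W < A < J < S < X < C < B < F < T < H.
Counting 8 from the smallest end gives C.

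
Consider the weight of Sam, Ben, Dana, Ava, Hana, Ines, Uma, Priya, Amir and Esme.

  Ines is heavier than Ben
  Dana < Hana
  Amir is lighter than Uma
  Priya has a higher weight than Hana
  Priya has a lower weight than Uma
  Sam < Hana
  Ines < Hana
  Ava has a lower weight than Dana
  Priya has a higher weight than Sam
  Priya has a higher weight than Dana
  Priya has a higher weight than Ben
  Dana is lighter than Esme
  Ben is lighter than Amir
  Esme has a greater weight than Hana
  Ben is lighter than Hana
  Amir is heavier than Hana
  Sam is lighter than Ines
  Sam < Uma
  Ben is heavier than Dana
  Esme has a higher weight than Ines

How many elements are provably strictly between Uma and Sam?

4

Chaining upward from Sam reaches: Ines, Hana, Esme, Priya, Amir.
Chaining downward from Uma reaches: Ava, Dana, Ben, Ines, Hana, Priya, Amir.
Strictly between Sam and Uma are those in both lists: Ines, Hana, Priya, Amir — 4 elements.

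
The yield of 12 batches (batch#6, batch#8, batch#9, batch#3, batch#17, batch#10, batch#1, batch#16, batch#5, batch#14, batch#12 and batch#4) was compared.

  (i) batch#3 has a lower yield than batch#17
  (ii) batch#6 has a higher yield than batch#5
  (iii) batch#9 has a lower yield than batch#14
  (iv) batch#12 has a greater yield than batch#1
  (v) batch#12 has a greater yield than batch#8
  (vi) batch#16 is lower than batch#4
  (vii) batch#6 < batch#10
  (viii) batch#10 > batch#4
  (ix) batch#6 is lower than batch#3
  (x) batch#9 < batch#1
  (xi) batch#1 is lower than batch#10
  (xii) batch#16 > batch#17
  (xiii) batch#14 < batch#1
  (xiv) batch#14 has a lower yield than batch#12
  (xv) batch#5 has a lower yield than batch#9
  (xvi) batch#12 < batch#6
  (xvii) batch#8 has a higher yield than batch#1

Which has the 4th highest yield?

batch#17

The consecutive relations fix a unique order: batch#5 < batch#9 < batch#14 < batch#1 < batch#8 < batch#12 < batch#6 < batch#3 < batch#17 < batch#16 < batch#4 < batch#10.
Counting 4 from the largest end gives batch#17.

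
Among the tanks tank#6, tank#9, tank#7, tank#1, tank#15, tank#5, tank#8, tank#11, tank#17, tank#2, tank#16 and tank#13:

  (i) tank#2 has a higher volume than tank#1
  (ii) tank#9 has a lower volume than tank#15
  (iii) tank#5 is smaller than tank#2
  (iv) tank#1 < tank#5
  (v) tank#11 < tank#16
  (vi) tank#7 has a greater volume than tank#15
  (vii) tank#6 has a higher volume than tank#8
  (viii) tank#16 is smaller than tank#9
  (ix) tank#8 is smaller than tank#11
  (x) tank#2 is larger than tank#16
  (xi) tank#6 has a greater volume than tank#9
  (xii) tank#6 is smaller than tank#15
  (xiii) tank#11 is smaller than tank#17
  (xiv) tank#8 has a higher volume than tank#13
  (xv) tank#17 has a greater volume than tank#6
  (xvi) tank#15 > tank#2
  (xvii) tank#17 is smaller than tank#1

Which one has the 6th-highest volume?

tank#17

Piecing the relations together gives one ordering: tank#13 < tank#8 < tank#11 < tank#16 < tank#9 < tank#6 < tank#17 < tank#1 < tank#5 < tank#2 < tank#15 < tank#7.
Counting 6 from the largest end gives tank#17.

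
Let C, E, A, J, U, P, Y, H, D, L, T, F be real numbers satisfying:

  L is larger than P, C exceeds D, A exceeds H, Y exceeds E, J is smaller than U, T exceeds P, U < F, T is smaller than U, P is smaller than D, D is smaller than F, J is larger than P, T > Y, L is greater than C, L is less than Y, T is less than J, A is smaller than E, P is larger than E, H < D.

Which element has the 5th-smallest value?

D

Piecing the relations together gives one ordering: H < A < E < P < D < C < L < Y < T < J < U < F.
The 5th smallest is D.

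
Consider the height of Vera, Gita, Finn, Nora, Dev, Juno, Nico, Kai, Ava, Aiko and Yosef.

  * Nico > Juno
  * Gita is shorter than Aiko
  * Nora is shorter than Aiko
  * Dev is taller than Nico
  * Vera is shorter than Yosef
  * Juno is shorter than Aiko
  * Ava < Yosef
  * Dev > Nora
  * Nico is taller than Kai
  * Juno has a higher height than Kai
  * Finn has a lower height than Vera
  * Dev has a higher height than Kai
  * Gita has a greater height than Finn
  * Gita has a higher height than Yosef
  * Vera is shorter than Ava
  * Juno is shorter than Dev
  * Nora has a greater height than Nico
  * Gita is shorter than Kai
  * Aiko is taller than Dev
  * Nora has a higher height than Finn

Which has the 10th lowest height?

Dev

Chaining the given pairs: Finn < Vera < Ava < Yosef < Gita < Kai < Juno < Nico < Nora < Dev < Aiko.
Counting 10 from the smallest end gives Dev.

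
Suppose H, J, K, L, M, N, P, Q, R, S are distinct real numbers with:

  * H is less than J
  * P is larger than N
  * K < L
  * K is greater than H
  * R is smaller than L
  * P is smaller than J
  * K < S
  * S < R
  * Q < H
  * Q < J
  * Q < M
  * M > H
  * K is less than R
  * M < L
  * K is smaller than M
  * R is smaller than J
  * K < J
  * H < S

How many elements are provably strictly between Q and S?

The relations place Q below S. An element lies strictly between them when it is forced above Q and also forced below S.
Above Q: {H, K, M, R, J, L}. Below S: {H, K}.
Intersection: {H, K} — 2.

2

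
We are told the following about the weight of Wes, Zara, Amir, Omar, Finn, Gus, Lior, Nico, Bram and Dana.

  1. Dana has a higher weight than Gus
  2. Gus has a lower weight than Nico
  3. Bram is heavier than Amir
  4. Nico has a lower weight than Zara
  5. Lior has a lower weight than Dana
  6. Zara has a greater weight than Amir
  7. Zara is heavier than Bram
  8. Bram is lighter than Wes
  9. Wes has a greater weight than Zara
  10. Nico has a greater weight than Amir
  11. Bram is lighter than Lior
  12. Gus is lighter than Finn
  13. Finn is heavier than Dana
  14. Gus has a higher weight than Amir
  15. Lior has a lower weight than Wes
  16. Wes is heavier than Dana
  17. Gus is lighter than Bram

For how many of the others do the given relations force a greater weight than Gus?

From Gus the given relations immediately reach Bram, Nico, Dana, Finn.
From those, Lior, Zara, Wes — 7 in total.
Nothing else is reachable above Gus; 7 in all.

7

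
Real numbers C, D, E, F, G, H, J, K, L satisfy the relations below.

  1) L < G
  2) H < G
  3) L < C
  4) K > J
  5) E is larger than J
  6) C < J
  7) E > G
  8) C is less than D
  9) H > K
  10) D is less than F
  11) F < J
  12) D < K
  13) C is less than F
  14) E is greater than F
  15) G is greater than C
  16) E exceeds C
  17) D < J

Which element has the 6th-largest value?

The consecutive relations fix a unique order: L < C < D < F < J < K < H < G < E.
Counting 6 from the largest end gives F.

F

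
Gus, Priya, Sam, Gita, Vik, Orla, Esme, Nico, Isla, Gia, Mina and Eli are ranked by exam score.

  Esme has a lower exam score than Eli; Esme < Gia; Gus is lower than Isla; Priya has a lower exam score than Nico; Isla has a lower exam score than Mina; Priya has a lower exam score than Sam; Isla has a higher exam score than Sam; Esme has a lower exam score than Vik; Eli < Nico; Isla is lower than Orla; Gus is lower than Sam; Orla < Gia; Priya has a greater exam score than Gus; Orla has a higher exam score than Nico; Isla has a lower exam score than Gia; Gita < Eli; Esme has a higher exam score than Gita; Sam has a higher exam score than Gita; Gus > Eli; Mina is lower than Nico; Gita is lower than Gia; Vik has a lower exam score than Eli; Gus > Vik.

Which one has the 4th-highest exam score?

The consecutive relations fix a unique order: Gita < Esme < Vik < Eli < Gus < Priya < Sam < Isla < Mina < Nico < Orla < Gia.
The 4th largest is Mina.

Mina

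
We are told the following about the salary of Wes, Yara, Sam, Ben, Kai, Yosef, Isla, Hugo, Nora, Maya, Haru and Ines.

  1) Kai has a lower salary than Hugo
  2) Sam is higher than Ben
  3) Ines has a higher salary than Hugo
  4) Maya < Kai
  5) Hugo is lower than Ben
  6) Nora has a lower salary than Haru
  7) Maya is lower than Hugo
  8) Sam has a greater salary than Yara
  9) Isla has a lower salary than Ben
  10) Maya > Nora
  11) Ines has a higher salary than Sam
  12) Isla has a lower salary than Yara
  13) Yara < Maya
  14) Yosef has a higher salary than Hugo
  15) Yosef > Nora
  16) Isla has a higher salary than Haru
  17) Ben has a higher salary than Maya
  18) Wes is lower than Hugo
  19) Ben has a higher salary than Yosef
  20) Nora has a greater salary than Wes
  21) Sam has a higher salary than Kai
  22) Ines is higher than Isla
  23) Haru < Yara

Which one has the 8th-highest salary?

The consecutive relations fix a unique order: Wes < Nora < Haru < Isla < Yara < Maya < Kai < Hugo < Yosef < Ben < Sam < Ines.
The 8th largest is Yara.

Yara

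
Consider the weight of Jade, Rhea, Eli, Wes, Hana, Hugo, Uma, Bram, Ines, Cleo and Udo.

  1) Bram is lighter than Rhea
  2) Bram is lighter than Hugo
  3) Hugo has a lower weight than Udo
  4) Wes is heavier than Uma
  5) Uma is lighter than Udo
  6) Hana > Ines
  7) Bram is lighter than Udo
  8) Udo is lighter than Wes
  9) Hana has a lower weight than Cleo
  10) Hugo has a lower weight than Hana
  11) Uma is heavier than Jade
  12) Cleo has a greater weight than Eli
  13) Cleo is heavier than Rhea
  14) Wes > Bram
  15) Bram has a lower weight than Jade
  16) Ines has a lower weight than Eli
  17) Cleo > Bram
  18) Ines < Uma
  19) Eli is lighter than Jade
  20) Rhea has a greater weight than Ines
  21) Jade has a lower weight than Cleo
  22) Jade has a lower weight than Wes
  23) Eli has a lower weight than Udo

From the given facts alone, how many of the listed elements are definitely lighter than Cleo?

From Cleo the given relations immediately reach Bram, Eli, Jade, Rhea, Hana.
From those, Ines, Hugo — 7 in total.
Nothing else is reachable below Cleo; 7 in all.

7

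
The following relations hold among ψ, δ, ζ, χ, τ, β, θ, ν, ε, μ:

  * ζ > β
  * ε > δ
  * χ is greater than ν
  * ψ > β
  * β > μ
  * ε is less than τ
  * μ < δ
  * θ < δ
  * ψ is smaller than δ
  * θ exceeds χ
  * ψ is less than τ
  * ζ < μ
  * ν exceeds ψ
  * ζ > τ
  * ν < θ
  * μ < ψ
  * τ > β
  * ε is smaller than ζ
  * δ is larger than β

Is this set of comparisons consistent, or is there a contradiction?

We have ζ < μ stated directly, yet also μ < β < ψ < ν < χ < θ < δ < ε < τ < ζ by chaining the others — so μ < ζ. Contradiction.

inconsistent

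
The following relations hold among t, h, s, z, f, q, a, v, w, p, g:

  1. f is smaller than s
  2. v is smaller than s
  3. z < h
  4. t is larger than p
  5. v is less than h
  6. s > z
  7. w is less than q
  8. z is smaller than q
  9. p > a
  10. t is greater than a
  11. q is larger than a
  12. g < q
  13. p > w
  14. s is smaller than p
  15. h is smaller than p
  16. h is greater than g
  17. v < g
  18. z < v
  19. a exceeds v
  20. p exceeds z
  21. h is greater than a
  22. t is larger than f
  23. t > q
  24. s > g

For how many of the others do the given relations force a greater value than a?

Directly above a: h, p, q, t.
No other element is forced above a by the given relations, so the count is 4.

4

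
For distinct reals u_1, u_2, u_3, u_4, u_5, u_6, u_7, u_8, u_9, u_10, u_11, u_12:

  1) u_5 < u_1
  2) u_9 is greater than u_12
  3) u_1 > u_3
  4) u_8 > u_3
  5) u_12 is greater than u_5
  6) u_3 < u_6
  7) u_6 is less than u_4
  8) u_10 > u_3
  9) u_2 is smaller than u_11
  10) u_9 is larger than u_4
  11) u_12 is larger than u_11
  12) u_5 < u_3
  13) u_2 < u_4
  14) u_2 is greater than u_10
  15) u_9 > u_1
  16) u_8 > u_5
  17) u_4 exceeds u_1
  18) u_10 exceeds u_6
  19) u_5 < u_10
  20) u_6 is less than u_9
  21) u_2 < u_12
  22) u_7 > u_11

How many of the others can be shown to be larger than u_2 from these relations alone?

From u_2 the given relations immediately reach u_4, u_11, u_12.
From those, u_7, u_9 — 5 in total.
No other element is forced above u_2 by the given relations, so the count is 5.

5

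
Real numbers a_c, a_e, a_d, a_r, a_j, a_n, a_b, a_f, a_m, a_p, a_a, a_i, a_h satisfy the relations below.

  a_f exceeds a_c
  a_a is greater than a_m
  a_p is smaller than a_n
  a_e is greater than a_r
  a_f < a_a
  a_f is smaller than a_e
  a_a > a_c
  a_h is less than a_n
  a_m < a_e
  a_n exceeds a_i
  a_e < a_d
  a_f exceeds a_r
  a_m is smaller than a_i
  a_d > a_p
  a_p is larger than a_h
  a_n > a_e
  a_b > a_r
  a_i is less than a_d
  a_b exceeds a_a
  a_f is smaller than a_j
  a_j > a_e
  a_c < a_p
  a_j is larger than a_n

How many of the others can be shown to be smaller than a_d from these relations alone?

From a_d the given relations immediately reach a_i, a_e, a_p.
From those, a_r, a_h, a_c, a_m, a_f — 8 in total.
No other element is forced below a_d by the given relations, so the count is 8.

8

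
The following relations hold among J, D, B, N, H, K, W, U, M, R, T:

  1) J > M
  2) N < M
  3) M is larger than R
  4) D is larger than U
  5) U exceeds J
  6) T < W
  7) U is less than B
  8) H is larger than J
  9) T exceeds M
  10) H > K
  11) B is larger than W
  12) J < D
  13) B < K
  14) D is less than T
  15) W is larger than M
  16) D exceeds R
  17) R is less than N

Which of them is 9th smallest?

Chaining the given pairs: R < N < M < J < U < D < T < W < B < K < H.
The 9th smallest is B.

B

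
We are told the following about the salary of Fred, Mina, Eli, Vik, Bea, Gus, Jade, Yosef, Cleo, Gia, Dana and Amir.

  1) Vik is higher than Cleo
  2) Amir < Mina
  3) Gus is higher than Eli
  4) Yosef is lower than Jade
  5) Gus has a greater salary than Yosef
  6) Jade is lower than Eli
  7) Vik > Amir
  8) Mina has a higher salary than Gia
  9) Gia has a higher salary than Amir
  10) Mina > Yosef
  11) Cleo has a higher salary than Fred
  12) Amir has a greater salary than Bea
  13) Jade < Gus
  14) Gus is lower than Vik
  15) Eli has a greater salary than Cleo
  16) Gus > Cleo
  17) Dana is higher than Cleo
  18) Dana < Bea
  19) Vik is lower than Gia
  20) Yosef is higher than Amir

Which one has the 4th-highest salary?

Piecing the relations together gives one ordering: Fred < Cleo < Dana < Bea < Amir < Yosef < Jade < Eli < Gus < Vik < Gia < Mina.
The 4th largest is Gus.

Gus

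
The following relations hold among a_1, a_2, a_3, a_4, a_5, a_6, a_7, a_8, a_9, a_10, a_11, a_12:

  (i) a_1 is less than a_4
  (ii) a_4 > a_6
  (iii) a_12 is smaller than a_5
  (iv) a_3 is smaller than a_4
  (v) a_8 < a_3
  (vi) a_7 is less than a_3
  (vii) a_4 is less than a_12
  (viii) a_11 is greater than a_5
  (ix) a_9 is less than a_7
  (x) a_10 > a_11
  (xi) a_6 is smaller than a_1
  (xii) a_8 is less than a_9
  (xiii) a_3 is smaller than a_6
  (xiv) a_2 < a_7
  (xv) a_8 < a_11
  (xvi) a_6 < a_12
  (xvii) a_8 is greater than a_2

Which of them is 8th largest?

Chaining the given pairs: a_2 < a_8 < a_9 < a_7 < a_3 < a_6 < a_1 < a_4 < a_12 < a_5 < a_11 < a_10.
The 8th largest is a_3.

a_3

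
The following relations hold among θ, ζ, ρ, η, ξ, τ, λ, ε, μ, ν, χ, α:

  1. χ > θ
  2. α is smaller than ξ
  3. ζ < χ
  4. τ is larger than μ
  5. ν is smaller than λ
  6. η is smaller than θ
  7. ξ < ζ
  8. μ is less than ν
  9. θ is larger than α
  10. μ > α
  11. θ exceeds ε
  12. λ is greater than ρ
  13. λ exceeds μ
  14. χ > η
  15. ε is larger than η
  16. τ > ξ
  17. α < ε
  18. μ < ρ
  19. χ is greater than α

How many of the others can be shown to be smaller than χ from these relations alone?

6

Directly below χ: α, η, ζ, θ.
One step further: ξ, ε (6 so far).
No other element is forced below χ by the given relations, so the count is 6.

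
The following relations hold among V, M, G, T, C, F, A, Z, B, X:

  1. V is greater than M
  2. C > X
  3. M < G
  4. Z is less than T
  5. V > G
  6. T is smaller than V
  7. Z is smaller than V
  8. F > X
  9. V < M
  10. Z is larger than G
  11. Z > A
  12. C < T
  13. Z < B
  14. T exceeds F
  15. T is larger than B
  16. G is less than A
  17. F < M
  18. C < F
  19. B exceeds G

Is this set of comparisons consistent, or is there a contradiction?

We have V < M stated directly, yet also M < G < A < Z < B < T < V by chaining the others — so M < V. Contradiction.

inconsistent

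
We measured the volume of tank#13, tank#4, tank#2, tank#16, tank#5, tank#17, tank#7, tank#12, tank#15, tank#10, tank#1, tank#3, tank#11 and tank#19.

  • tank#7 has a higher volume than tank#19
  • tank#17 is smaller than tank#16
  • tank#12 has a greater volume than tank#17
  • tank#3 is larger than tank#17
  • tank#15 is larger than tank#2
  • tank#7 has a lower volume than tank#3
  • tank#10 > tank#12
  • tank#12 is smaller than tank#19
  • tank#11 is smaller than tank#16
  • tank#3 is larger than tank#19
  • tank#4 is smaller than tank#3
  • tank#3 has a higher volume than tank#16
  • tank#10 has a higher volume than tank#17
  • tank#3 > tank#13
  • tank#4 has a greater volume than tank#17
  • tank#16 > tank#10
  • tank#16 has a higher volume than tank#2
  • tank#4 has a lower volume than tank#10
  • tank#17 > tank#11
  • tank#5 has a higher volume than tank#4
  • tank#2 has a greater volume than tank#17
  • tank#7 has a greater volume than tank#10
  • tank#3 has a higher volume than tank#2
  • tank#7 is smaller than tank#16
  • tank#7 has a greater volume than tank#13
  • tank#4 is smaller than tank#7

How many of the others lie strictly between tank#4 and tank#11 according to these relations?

Chaining upward from tank#11 reaches: tank#17, tank#2, tank#12, tank#19, tank#5, tank#15, tank#10, tank#7, tank#16, tank#3.
Chaining downward from tank#4 reaches: tank#17.
Strictly between tank#11 and tank#4 are those in both lists: tank#17 — 1 element.

1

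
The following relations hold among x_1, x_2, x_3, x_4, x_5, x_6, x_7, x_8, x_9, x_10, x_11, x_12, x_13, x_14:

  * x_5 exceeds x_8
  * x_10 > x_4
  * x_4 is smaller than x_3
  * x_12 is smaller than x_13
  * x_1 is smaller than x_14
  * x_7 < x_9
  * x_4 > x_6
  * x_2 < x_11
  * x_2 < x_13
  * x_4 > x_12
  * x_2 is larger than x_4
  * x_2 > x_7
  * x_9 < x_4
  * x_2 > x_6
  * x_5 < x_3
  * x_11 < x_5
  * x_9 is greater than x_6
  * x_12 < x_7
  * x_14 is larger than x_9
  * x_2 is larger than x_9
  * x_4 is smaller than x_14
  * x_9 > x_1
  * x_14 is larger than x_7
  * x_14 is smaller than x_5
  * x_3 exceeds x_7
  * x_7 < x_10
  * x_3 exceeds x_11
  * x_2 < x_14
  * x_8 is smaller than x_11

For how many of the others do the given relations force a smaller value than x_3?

Directly below x_3: x_7, x_4, x_11, x_5.
One step further: x_6, x_12, x_8, x_9, x_2, x_14 (10 so far).
One step further: x_1 (11 so far).
Nothing else is reachable below x_3; 11 in all.

11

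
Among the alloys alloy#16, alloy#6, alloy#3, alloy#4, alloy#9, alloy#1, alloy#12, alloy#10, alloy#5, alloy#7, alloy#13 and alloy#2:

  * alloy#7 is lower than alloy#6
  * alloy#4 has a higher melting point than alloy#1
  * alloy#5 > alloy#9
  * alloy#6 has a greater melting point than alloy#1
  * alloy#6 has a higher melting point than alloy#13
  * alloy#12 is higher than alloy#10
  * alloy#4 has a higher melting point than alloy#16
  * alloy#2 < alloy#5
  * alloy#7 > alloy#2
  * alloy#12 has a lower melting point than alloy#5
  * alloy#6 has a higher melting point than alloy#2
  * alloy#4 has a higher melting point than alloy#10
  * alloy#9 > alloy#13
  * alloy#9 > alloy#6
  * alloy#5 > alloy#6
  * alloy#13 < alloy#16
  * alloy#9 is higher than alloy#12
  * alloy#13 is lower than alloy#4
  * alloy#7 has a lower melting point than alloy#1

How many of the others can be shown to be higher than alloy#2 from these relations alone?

6

The elements the relations force above alloy#2 are alloy#7, alloy#1, alloy#6, alloy#4, alloy#9, alloy#5 — no chain reaches any other.
That is 6.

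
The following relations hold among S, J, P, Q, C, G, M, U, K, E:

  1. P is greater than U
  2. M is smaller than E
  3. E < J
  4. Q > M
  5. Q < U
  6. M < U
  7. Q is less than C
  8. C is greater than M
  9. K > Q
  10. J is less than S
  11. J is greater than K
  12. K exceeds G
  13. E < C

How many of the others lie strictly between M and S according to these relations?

4

Chaining upward from M reaches: Q, U, P, K, E, C, J.
Chaining downward from S reaches: G, Q, K, E, J.
Strictly between M and S are those in both lists: Q, K, E, J — 4 elements.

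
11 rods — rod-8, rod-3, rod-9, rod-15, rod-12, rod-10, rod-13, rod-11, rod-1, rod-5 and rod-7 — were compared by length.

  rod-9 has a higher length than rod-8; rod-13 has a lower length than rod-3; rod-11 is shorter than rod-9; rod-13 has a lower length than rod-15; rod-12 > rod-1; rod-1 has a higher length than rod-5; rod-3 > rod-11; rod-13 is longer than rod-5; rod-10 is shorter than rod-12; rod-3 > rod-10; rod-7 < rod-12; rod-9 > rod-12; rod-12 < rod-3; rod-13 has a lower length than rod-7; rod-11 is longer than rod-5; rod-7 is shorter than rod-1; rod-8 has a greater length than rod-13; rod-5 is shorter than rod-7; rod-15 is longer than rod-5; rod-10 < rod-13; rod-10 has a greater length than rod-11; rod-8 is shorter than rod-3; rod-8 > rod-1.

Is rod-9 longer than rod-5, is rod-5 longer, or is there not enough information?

rod-9

rod-5 < rod-11 and rod-11 < rod-10 give rod-5 < rod-10.
Then rod-10 < rod-13 extends the chain to rod-13.
Then rod-13 < rod-7 extends the chain to rod-7.
With rod-7 < rod-1: rod-5 < rod-11 < rod-10 < rod-13 < rod-7 < rod-1.
Then rod-1 < rod-12 extends the chain to rod-12.
Then rod-12 < rod-9 extends the chain to rod-9.
So rod-9 is longer.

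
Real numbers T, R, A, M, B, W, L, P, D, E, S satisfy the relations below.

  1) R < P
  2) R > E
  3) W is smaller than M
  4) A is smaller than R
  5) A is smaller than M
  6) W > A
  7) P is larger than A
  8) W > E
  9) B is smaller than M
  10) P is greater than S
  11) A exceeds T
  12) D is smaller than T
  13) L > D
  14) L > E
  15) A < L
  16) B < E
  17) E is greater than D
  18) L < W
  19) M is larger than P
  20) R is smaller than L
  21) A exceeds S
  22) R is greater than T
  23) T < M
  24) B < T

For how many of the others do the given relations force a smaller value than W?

From W the given relations immediately reach E, A, L.
From those, S, B, D, T, R — 8 in total.
No other element is forced below W by the given relations, so the count is 8.

8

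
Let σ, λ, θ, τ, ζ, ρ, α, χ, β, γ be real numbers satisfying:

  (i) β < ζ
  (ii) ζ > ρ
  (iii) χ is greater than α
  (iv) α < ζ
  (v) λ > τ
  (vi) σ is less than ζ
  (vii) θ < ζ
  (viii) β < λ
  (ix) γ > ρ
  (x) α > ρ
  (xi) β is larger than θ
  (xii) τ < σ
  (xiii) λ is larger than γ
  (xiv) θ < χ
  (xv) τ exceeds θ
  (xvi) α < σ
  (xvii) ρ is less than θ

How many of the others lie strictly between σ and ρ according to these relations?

3

The relations place ρ below σ. An element lies strictly between them when it is forced above ρ and also forced below σ.
Above ρ: {α, θ, τ, β, γ, χ, ζ, λ}. Below σ: {α, θ, τ}.
Intersection: {α, θ, τ} — 3.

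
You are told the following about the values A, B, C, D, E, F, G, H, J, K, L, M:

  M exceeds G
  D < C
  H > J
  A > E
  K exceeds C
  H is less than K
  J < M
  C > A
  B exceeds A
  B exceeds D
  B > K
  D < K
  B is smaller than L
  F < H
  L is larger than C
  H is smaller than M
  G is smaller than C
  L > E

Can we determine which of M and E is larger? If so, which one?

Following every chain through E: above E we get A, C, K, B, L.
M is not reached, and no chain runs the other way from M to E.
So the given relations leave the order of E and M undetermined.

undetermined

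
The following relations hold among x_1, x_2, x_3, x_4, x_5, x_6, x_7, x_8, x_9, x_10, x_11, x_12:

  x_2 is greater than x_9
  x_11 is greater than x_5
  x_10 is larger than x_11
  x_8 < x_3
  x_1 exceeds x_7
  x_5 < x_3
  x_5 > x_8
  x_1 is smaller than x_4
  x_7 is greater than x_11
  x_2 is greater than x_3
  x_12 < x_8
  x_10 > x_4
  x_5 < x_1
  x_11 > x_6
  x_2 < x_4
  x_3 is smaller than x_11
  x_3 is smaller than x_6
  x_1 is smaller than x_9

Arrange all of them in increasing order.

x_12 < x_8 < x_5 < x_3 < x_6 < x_11 < x_7 < x_1 < x_9 < x_2 < x_4 < x_10

The consecutive links are each given: x_12 < x_8; x_8 < x_5; x_5 < x_3; x_3 < x_6; x_6 < x_11; x_11 < x_7; x_7 < x_1; x_1 < x_9; x_9 < x_2; x_2 < x_4; x_4 < x_10.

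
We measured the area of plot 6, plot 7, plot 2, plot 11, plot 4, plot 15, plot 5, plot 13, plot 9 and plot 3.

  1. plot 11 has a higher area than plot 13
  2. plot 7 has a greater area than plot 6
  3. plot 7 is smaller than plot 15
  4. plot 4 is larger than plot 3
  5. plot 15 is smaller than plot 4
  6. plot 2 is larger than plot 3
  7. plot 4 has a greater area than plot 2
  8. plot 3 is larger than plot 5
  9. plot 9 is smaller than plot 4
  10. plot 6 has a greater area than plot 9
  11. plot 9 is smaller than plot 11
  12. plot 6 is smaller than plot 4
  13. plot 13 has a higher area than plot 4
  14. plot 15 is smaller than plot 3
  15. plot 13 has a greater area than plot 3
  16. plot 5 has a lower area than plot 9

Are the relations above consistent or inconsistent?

consistent

The single ordering plot 5 < plot 9 < plot 6 < plot 7 < plot 15 < plot 3 < plot 2 < plot 4 < plot 13 < plot 11 satisfies every listed relation, so no contradiction arises.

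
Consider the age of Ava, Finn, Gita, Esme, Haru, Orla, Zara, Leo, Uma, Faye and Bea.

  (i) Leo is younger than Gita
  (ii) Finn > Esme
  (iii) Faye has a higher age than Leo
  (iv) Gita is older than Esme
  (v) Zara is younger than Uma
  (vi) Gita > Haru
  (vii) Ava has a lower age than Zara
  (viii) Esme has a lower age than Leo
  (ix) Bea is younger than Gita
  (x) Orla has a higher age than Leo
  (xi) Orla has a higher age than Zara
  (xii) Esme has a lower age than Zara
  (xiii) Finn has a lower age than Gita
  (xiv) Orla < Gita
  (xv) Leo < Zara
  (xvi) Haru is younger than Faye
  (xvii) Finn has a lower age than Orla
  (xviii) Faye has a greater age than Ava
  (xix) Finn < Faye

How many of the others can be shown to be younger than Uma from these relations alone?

The elements the relations force below Uma are Esme, Leo, Ava, Zara — no chain reaches any other.
That is 4.

4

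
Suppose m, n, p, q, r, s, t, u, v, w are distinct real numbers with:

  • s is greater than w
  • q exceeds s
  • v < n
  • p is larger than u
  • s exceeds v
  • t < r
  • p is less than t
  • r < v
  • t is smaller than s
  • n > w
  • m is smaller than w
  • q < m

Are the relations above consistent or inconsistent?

We have w < s stated directly, yet also s < q < m < w by chaining the others — so s < w. Contradiction.

inconsistent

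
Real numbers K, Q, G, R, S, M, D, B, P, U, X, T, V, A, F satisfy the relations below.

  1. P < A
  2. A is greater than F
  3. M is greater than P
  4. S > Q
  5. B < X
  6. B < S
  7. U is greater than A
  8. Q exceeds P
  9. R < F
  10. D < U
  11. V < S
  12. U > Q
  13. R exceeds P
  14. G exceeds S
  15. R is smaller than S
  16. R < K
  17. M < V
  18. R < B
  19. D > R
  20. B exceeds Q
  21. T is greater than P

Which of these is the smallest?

P

R is not least since P < R; Q is not least since P < Q; F is not least since R < F; M is not least since P < M; B is not least since Q < B; X is not least since B < X; V is not least since M < V; S is not least since Q < S; A is not least since F < A; D is not least since R < D; T is not least since P < T; U is not least since D < U; K is not least since R < K; G is not least since S < G.
Only P has nothing below it, so P is the smallest.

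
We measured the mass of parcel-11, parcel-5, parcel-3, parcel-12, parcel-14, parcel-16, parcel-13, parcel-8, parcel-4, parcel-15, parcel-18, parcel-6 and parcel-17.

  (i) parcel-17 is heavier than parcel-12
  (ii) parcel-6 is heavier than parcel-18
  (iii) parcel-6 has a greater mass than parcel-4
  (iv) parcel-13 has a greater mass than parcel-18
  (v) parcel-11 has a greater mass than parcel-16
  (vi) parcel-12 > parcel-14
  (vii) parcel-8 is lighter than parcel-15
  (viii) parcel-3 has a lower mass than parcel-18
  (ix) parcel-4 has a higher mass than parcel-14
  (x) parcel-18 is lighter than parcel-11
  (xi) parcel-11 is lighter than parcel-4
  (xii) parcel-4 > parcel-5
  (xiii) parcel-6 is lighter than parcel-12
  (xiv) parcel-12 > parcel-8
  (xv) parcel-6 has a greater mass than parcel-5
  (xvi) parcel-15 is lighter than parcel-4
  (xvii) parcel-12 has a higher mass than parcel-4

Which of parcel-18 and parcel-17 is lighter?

parcel-18

parcel-18 < parcel-11 and parcel-11 < parcel-4 give parcel-18 < parcel-4.
With parcel-4 < parcel-6: parcel-18 < parcel-11 < parcel-4 < parcel-6.
With parcel-6 < parcel-12: parcel-18 < parcel-11 < parcel-4 < parcel-6 < parcel-12.
Then parcel-12 < parcel-17 extends the chain to parcel-17.
So parcel-18 < parcel-17; parcel-18 is the lighter of the two.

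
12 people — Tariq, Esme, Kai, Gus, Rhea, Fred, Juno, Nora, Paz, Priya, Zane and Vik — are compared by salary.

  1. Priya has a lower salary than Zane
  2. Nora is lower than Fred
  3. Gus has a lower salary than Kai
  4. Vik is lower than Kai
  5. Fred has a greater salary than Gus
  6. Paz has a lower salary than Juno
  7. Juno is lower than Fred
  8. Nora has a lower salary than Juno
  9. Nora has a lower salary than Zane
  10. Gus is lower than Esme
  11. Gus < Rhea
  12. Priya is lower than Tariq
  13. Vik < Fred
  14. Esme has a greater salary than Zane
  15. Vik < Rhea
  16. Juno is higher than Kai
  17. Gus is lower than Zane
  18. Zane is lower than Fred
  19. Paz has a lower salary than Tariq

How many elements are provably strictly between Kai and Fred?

The relations place Kai below Fred. An element lies strictly between them when it is forced above Kai and also forced below Fred.
Above Kai: {Juno}. Below Fred: {Nora, Paz, Gus, Priya, Vik, Zane, Juno}.
Intersection: {Juno} — 1.

1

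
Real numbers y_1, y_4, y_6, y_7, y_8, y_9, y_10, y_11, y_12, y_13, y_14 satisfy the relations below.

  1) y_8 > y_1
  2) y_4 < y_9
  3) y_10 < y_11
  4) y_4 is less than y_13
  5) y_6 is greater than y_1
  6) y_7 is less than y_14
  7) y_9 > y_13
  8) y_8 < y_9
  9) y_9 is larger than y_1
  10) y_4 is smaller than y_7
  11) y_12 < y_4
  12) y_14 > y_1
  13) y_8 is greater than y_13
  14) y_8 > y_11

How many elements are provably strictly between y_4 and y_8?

Chaining upward from y_4 reaches: y_13, y_7, y_14, y_9.
Chaining downward from y_8 reaches: y_12, y_10, y_13, y_1, y_11.
Strictly between y_4 and y_8 are those in both lists: y_13 — 1 element.

1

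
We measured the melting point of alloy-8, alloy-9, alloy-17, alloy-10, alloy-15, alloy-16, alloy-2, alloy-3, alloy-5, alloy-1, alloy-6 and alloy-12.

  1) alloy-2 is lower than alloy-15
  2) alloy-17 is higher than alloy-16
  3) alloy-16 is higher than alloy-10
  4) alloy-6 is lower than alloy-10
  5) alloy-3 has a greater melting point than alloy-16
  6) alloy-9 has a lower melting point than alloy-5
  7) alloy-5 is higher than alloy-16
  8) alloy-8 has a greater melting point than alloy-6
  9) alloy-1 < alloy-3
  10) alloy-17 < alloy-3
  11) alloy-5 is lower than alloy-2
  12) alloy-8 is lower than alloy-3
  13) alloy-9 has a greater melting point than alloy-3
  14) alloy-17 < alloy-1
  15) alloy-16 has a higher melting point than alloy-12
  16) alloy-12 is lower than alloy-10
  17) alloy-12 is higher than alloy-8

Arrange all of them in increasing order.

The consecutive links are each given: alloy-6 < alloy-8; alloy-8 < alloy-12; alloy-12 < alloy-10; alloy-10 < alloy-16; alloy-16 < alloy-17; alloy-17 < alloy-1; alloy-1 < alloy-3; alloy-3 < alloy-9; alloy-9 < alloy-5; alloy-5 < alloy-2; alloy-2 < alloy-15.

alloy-6 < alloy-8 < alloy-12 < alloy-10 < alloy-16 < alloy-17 < alloy-1 < alloy-3 < alloy-9 < alloy-5 < alloy-2 < alloy-15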